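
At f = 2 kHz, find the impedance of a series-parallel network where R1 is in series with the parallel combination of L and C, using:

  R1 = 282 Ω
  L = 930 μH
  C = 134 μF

Step 1 — Angular frequency: ω = 2π·f = 2π·2000 = 1.257e+04 rad/s.
Step 2 — Component impedances:
  R1: Z = R = 282 Ω
  L: Z = jωL = j·1.257e+04·0.00093 = 0 + j11.69 Ω
  C: Z = 1/(jωC) = -j/(ω·C) = 0 - j0.5939 Ω
Step 3 — Parallel branch: L || C = 1/(1/L + 1/C) = 0 - j0.6257 Ω.
Step 4 — Series with R1: Z_total = R1 + (L || C) = 282 - j0.6257 Ω = 282∠-0.1° Ω.

Z = 282 - j0.6257 Ω = 282∠-0.1° Ω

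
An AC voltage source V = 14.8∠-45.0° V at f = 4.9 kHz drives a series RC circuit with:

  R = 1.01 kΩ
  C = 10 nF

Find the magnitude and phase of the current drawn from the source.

Step 1 — Angular frequency: ω = 2π·f = 2π·4900 = 3.079e+04 rad/s.
Step 2 — Component impedances:
  R: Z = R = 1010 Ω
  C: Z = 1/(jωC) = -j/(ω·C) = 0 - j3248 Ω
Step 3 — Series combination: Z_total = R + C = 1010 - j3248 Ω = 3401∠-72.7° Ω.
Step 4 — Source phasor: V = 14.8∠-45.0° V = 10.47 - j10.47 V.
Step 5 — Ohm's law: I = V / Z_total = (10.47 - j10.47) / (1010 - j3248) = 0.003851 + j0.002024 A.
Step 6 — Convert to polar: |I| = 0.004351 A, ∠I = 27.7°.

I = 0.004351∠27.7° A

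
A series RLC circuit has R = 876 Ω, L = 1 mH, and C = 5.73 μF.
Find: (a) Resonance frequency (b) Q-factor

Step 1 — Resonance condition Im(Z)=0 gives ω₀ = 1/√(LC).
Step 2 — ω₀ = 1/√(0.001·5.73e-06) = 1.321e+04 rad/s.
Step 3 — f₀ = ω₀/(2π) = 2103 Hz.
Step 4 — Series Q: Q = ω₀L/R = 1.321e+04·0.001/876 = 0.01508.

(a) f₀ = 2103 Hz  (b) Q = 0.01508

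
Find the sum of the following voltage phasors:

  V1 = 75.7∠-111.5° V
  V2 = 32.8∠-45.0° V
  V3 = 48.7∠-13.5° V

Step 1 — Convert each phasor to rectangular form:
  V1 = 75.7·(cos(-111.5°) + j·sin(-111.5°)) = -27.74 - j70.43 V
  V2 = 32.8·(cos(-45.0°) + j·sin(-45.0°)) = 23.19 - j23.19 V
  V3 = 48.7·(cos(-13.5°) + j·sin(-13.5°)) = 47.35 - j11.37 V
Step 2 — Sum components: V_total = 42.8 - j105 V.
Step 3 — Convert to polar: |V_total| = 113.4 V, ∠V_total = -67.8°.

V_total = 113.4∠-67.8° V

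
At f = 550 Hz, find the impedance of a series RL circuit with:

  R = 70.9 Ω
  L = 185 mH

Step 1 — Angular frequency: ω = 2π·f = 2π·550 = 3456 rad/s.
Step 2 — Component impedances:
  R: Z = R = 70.9 Ω
  L: Z = jωL = j·3456·0.185 = 0 + j639.3 Ω
Step 3 — Series combination: Z_total = R + L = 70.9 + j639.3 Ω = 643.2∠83.7° Ω.

Z = 70.9 + j639.3 Ω = 643.2∠83.7° Ω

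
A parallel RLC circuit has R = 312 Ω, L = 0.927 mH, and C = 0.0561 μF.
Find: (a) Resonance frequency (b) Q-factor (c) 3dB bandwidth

Step 1 — Resonance: ω₀ = 1/√(LC) = 1/√(0.000927·5.61e-08) = 1.387e+05 rad/s.
Step 2 — f₀ = ω₀/(2π) = 2.207e+04 Hz.
Step 3 — Parallel Q: Q = R/(ω₀L) = 312/(1.387e+05·0.000927) = 2.427.
Step 4 — Bandwidth: Δω = ω₀/Q = 5.713e+04 rad/s; BW = Δω/(2π) = 9093 Hz.

(a) f₀ = 2.207e+04 Hz  (b) Q = 2.427  (c) BW = 9093 Hz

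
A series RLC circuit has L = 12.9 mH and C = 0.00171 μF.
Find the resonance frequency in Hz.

Step 1 — Resonance condition Im(Z)=0 gives ω₀ = 1/√(LC).
Step 2 — ω₀ = 1/√(0.0129·1.71e-09) = 2.129e+05 rad/s.
Step 3 — f₀ = ω₀/(2π) = 3.389e+04 Hz.

f₀ = 3.389e+04 Hz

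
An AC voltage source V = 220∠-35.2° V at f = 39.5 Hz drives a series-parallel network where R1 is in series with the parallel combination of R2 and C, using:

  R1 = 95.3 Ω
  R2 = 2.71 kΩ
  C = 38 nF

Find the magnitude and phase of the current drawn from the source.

Step 1 — Angular frequency: ω = 2π·f = 2π·39.5 = 248.2 rad/s.
Step 2 — Component impedances:
  R1: Z = R = 95.3 Ω
  R2: Z = R = 2710 Ω
  C: Z = 1/(jωC) = -j/(ω·C) = 0 - j1.06e+05 Ω
Step 3 — Parallel branch: R2 || C = 1/(1/R2 + 1/C) = 2708 - j69.22 Ω.
Step 4 — Series with R1: Z_total = R1 + (R2 || C) = 2804 - j69.22 Ω = 2804∠-1.4° Ω.
Step 5 — Source phasor: V = 220∠-35.2° V = 179.8 - j126.8 V.
Step 6 — Ohm's law: I = V / Z_total = (179.8 - j126.8) / (2804 - j69.22) = 0.0652 - j0.04362 A.
Step 7 — Convert to polar: |I| = 0.07845 A, ∠I = -33.8°.

I = 0.07845∠-33.8° A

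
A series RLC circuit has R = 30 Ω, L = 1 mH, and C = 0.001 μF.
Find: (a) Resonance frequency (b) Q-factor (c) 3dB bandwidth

Step 1 — Resonance condition Im(Z)=0 gives ω₀ = 1/√(LC).
Step 2 — ω₀ = 1/√(0.001·1e-09) = 1e+06 rad/s.
Step 3 — f₀ = ω₀/(2π) = 1.592e+05 Hz.
Step 4 — Series Q: Q = ω₀L/R = 1e+06·0.001/30 = 33.33.
Step 5 — 3dB bandwidth: Δω = ω₀/Q = 3e+04 rad/s; BW = Δω/(2π) = 4775 Hz.

(a) f₀ = 1.592e+05 Hz  (b) Q = 33.33  (c) BW = 4775 Hz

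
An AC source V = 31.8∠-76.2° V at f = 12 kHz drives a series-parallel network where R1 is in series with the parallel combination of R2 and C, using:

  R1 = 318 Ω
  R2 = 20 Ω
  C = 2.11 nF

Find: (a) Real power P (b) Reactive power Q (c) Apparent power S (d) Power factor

Step 1 — Angular frequency: ω = 2π·f = 2π·1.2e+04 = 7.54e+04 rad/s.
Step 2 — Component impedances:
  R1: Z = R = 318 Ω
  R2: Z = R = 20 Ω
  C: Z = 1/(jωC) = -j/(ω·C) = 0 - j6286 Ω
Step 3 — Parallel branch: R2 || C = 1/(1/R2 + 1/C) = 20 - j0.06364 Ω.
Step 4 — Series with R1: Z_total = R1 + (R2 || C) = 338 - j0.06364 Ω = 338∠-0.0° Ω.
Step 5 — Source phasor: V = 31.8∠-76.2° V = 7.585 - j30.88 V.
Step 6 — Current: I = V / Z = 0.02246 - j0.09136 A = 0.09408∠-76.2° A.
Step 7 — Complex power: S = V·I* = 2.992 - j0.0005633 VA.
Step 8 — Real power: P = Re(S) = 2.992 W.
Step 9 — Reactive power: Q = Im(S) = -0.0005633 VAR.
Step 10 — Apparent power: |S| = 2.992 VA.
Step 11 — Power factor: PF = P/|S| = 1 (leading).

(a) P = 2.992 W  (b) Q = -0.0005633 VAR  (c) S = 2.992 VA  (d) PF = 1 (leading)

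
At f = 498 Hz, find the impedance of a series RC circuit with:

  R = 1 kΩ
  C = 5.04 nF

Step 1 — Angular frequency: ω = 2π·f = 2π·498 = 3129 rad/s.
Step 2 — Component impedances:
  R: Z = R = 1000 Ω
  C: Z = 1/(jωC) = -j/(ω·C) = 0 - j6.341e+04 Ω
Step 3 — Series combination: Z_total = R + C = 1000 - j6.341e+04 Ω = 6.342e+04∠-89.1° Ω.

Z = 1000 - j6.341e+04 Ω = 6.342e+04∠-89.1° Ω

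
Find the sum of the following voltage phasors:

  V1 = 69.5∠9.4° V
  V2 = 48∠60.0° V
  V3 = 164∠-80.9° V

Step 1 — Convert each phasor to rectangular form:
  V1 = 69.5·(cos(9.4°) + j·sin(9.4°)) = 68.57 + j11.35 V
  V2 = 48·(cos(60.0°) + j·sin(60.0°)) = 24 + j41.57 V
  V3 = 164·(cos(-80.9°) + j·sin(-80.9°)) = 25.94 - j161.9 V
Step 2 — Sum components: V_total = 118.5 - j109 V.
Step 3 — Convert to polar: |V_total| = 161 V, ∠V_total = -42.6°.

V_total = 161∠-42.6° V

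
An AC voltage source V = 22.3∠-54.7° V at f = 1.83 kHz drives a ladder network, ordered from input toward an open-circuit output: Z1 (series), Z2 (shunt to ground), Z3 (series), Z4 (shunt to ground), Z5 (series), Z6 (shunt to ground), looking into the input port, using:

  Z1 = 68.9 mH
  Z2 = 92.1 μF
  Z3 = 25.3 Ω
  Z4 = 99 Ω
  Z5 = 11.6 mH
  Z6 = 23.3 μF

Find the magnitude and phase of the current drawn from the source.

Step 1 — Angular frequency: ω = 2π·f = 2π·1830 = 1.15e+04 rad/s.
Step 2 — Component impedances:
  Z1: Z = jωL = j·1.15e+04·0.0689 = 0 + j792.2 Ω
  Z2: Z = 1/(jωC) = -j/(ω·C) = 0 - j0.9443 Ω
  Z3: Z = R = 25.3 Ω
  Z4: Z = R = 99 Ω
  Z5: Z = jωL = j·1.15e+04·0.0116 = 0 + j133.4 Ω
  Z6: Z = 1/(jωC) = -j/(ω·C) = 0 - j3.733 Ω
Step 3 — Ladder network (open output): work backward from the far end, alternating series and parallel combinations. Z_in = 0.007907 + j791.3 Ω = 791.3∠90.0° Ω.
Step 4 — Source phasor: V = 22.3∠-54.7° V = 12.89 - j18.2 V.
Step 5 — Ohm's law: I = V / Z_total = (12.89 - j18.2) / (0.007907 + j791.3) = -0.023 - j0.01629 A.
Step 6 — Convert to polar: |I| = 0.02818 A, ∠I = -144.7°.

I = 0.02818∠-144.7° A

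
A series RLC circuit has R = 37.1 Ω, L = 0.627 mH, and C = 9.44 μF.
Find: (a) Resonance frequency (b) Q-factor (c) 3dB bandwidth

Step 1 — Resonance: ω₀ = 1/√(LC) = 1/√(0.000627·9.44e-06) = 1.3e+04 rad/s.
Step 2 — f₀ = ω₀/(2π) = 2069 Hz.
Step 3 — Series Q: Q = ω₀L/R = 1.3e+04·0.000627/37.1 = 0.2197.
Step 4 — Bandwidth: Δω = ω₀/Q = 5.917e+04 rad/s; BW = Δω/(2π) = 9417 Hz.

(a) f₀ = 2069 Hz  (b) Q = 0.2197  (c) BW = 9417 Hz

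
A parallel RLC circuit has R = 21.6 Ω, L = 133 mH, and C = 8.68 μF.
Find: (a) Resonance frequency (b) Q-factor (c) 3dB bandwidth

Step 1 — Resonance: ω₀ = 1/√(LC) = 1/√(0.133·8.68e-06) = 930.7 rad/s.
Step 2 — f₀ = ω₀/(2π) = 148.1 Hz.
Step 3 — Parallel Q: Q = R/(ω₀L) = 21.6/(930.7·0.133) = 0.1745.
Step 4 — Bandwidth: Δω = ω₀/Q = 5334 rad/s; BW = Δω/(2π) = 848.9 Hz.

(a) f₀ = 148.1 Hz  (b) Q = 0.1745  (c) BW = 848.9 Hz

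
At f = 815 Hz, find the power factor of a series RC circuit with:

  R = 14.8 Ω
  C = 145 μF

Step 1 — Angular frequency: ω = 2π·f = 2π·815 = 5121 rad/s.
Step 2 — Component impedances:
  R: Z = R = 14.8 Ω
  C: Z = 1/(jωC) = -j/(ω·C) = 0 - j1.347 Ω
Step 3 — Series combination: Z_total = R + C = 14.8 - j1.347 Ω = 14.86∠-5.2° Ω.
Step 4 — Power factor: PF = cos(φ) = Re(Z)/|Z| = 14.8/14.861 = 0.9959.
Step 5 — Type: Im(Z) = -1.347 ⇒ leading (phase φ = -5.2°).

PF = 0.9959 (leading, φ = -5.2°)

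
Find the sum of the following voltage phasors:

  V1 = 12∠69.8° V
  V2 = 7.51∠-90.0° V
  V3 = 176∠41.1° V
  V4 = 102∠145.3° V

Step 1 — Convert each phasor to rectangular form:
  V1 = 12·(cos(69.8°) + j·sin(69.8°)) = 4.144 + j11.26 V
  V2 = 7.51·(cos(-90.0°) + j·sin(-90.0°)) = 0 - j7.51 V
  V3 = 176·(cos(41.1°) + j·sin(41.1°)) = 132.6 + j115.7 V
  V4 = 102·(cos(145.3°) + j·sin(145.3°)) = -83.86 + j58.07 V
Step 2 — Sum components: V_total = 52.91 + j177.5 V.
Step 3 — Convert to polar: |V_total| = 185.2 V, ∠V_total = 73.4°.

V_total = 185.2∠73.4° V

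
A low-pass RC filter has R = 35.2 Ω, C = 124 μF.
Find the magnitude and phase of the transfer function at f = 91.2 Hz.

Step 1 — Angular frequency: ω = 2π·91.2 = 573 rad/s.
Step 2 — Transfer function: H(jω) = 1/(1 + jωRC).
Step 3 — Denominator: 1 + jωRC = 1 + j·573·35.2·0.000124 = 1 + j2.501.
Step 4 — H = 0.1378 - j0.3447.
Step 5 — Magnitude: |H| = 0.3712 (-8.6 dB); phase: φ = -68.2°.

|H| = 0.3712 (-8.6 dB), φ = -68.2°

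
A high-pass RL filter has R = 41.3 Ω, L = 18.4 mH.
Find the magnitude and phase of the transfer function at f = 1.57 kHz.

Step 1 — Angular frequency: ω = 2π·1570 = 9865 rad/s.
Step 2 — Transfer function: H(jω) = jωL/(R + jωL).
Step 3 — Numerator jωL = j·181.5; denominator R + jωL = 41.3 + j181.5.
Step 4 — H = 0.9508 + j0.2163.
Step 5 — Magnitude: |H| = 0.9751 (-0.2 dB); phase: φ = 12.8°.

|H| = 0.9751 (-0.2 dB), φ = 12.8°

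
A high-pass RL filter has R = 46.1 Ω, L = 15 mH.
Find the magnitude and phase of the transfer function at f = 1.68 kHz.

Step 1 — Angular frequency: ω = 2π·1680 = 1.056e+04 rad/s.
Step 2 — Transfer function: H(jω) = jωL/(R + jωL).
Step 3 — Numerator jωL = j·158.3; denominator R + jωL = 46.1 + j158.3.
Step 4 — H = 0.9219 + j0.2684.
Step 5 — Magnitude: |H| = 0.9601 (-0.4 dB); phase: φ = 16.2°.

|H| = 0.9601 (-0.4 dB), φ = 16.2°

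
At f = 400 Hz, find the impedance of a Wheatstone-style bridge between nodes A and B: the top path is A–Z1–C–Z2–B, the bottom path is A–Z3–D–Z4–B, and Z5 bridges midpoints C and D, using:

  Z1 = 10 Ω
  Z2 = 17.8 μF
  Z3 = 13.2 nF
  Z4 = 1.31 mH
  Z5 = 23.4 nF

Step 1 — Angular frequency: ω = 2π·f = 2π·400 = 2513 rad/s.
Step 2 — Component impedances:
  Z1: Z = R = 10 Ω
  Z2: Z = 1/(jωC) = -j/(ω·C) = 0 - j22.35 Ω
  Z3: Z = 1/(jωC) = -j/(ω·C) = 0 - j3.014e+04 Ω
  Z4: Z = jωL = j·2513·0.00131 = 0 + j3.292 Ω
  Z5: Z = 1/(jωC) = -j/(ω·C) = 0 - j1.7e+04 Ω
Step 3 — Bridge requires nodal analysis (the Z5 bridge couples midpoints C and D, so the two paths cannot be reduced to a simple series/parallel combination). Setting node B to ground and injecting 1 A at node A, the 3-node admittance system at A, C, D solves to V_A = Z_AB = 9.985 - j22.31 Ω = 24.44∠-65.9° Ω.

Z = 9.985 - j22.31 Ω = 24.44∠-65.9° Ω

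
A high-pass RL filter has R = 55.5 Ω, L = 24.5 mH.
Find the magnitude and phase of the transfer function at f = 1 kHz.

Step 1 — Angular frequency: ω = 2π·1000 = 6283 rad/s.
Step 2 — Transfer function: H(jω) = jωL/(R + jωL).
Step 3 — Numerator jωL = j·153.9; denominator R + jωL = 55.5 + j153.9.
Step 4 — H = 0.885 + j0.3191.
Step 5 — Magnitude: |H| = 0.9407 (-0.5 dB); phase: φ = 19.8°.

|H| = 0.9407 (-0.5 dB), φ = 19.8°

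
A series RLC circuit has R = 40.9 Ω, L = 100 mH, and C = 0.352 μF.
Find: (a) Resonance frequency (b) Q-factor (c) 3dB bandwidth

Step 1 — Resonance condition Im(Z)=0 gives ω₀ = 1/√(LC).
Step 2 — ω₀ = 1/√(0.1·3.52e-07) = 5330 rad/s.
Step 3 — f₀ = ω₀/(2π) = 848.3 Hz.
Step 4 — Series Q: Q = ω₀L/R = 5330·0.1/40.9 = 13.03.
Step 5 — 3dB bandwidth: Δω = ω₀/Q = 409 rad/s; BW = Δω/(2π) = 65.09 Hz.

(a) f₀ = 848.3 Hz  (b) Q = 13.03  (c) BW = 65.09 Hz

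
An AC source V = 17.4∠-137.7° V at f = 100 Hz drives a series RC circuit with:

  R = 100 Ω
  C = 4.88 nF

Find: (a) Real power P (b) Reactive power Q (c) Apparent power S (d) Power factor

Step 1 — Angular frequency: ω = 2π·f = 2π·100 = 628.3 rad/s.
Step 2 — Component impedances:
  R: Z = R = 100 Ω
  C: Z = 1/(jωC) = -j/(ω·C) = 0 - j3.261e+05 Ω
Step 3 — Series combination: Z_total = R + C = 100 - j3.261e+05 Ω = 3.261e+05∠-90.0° Ω.
Step 4 — Source phasor: V = 17.4∠-137.7° V = -12.87 - j11.71 V.
Step 5 — Current: I = V / Z = 3.589e-05 - j3.947e-05 A = 5.335e-05∠-47.7° A.
Step 6 — Complex power: S = V·I* = 2.846e-07 - j0.0009283 VA.
Step 7 — Real power: P = Re(S) = 2.846e-07 W.
Step 8 — Reactive power: Q = Im(S) = -0.0009283 VAR.
Step 9 — Apparent power: |S| = 0.0009283 VA.
Step 10 — Power factor: PF = P/|S| = 0.0003066 (leading).

(a) P = 2.846e-07 W  (b) Q = -0.0009283 VAR  (c) S = 0.0009283 VA  (d) PF = 0.0003066 (leading)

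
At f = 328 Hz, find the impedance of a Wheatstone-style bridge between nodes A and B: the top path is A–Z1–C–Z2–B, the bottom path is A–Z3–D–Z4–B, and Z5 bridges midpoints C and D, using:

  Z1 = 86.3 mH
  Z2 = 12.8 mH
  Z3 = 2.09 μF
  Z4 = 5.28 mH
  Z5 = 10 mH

Step 1 — Angular frequency: ω = 2π·f = 2π·328 = 2061 rad/s.
Step 2 — Component impedances:
  Z1: Z = jωL = j·2061·0.0863 = 0 + j177.9 Ω
  Z2: Z = jωL = j·2061·0.0128 = 0 + j26.38 Ω
  Z3: Z = 1/(jωC) = -j/(ω·C) = 0 - j232.2 Ω
  Z4: Z = jωL = j·2061·0.00528 = 0 + j10.88 Ω
  Z5: Z = jωL = j·2061·0.01 = 0 + j20.61 Ω
Step 3 — Bridge requires nodal analysis (the Z5 bridge couples midpoints C and D, so the two paths cannot be reduced to a simple series/parallel combination). Setting node B to ground and injecting 1 A at node A, the 3-node admittance system at A, C, D solves to V_A = Z_AB = 0 + j1046 Ω = 1046∠90.0° Ω.

Z = 0 + j1046 Ω = 1046∠90.0° Ω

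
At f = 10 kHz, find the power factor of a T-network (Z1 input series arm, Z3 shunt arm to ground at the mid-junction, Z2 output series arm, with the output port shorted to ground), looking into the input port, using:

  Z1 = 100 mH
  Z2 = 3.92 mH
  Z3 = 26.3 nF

Step 1 — Angular frequency: ω = 2π·f = 2π·1e+04 = 6.283e+04 rad/s.
Step 2 — Component impedances:
  Z1: Z = jωL = j·6.283e+04·0.1 = 0 + j6283 Ω
  Z2: Z = jωL = j·6.283e+04·0.00392 = 0 + j246.3 Ω
  Z3: Z = 1/(jωC) = -j/(ω·C) = 0 - j605.2 Ω
Step 3 — With the output port shorted to ground, the output series arm Z2 runs from the junction to ground; the shunt arm Z3 also runs from the junction to ground. They appear in parallel: Z3 || Z2 = 0 + j415.4 Ω.
Step 4 — Series with input arm Z1: Z_in = Z1 + (Z3 || Z2) = 0 + j6699 Ω = 6699∠90.0° Ω.
Step 5 — Power factor: PF = cos(φ) = Re(Z)/|Z| = 0/6699 = 0.
Step 6 — Type: Im(Z) = 6699 ⇒ lagging (phase φ = 90.0°).

PF = 0 (lagging, φ = 90.0°)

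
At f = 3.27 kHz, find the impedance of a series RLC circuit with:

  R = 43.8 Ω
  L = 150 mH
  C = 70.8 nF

Step 1 — Angular frequency: ω = 2π·f = 2π·3270 = 2.055e+04 rad/s.
Step 2 — Component impedances:
  R: Z = R = 43.8 Ω
  L: Z = jωL = j·2.055e+04·0.15 = 0 + j3082 Ω
  C: Z = 1/(jωC) = -j/(ω·C) = 0 - j687.4 Ω
Step 3 — Series combination: Z_total = R + L + C = 43.8 + j2394 Ω = 2395∠89.0° Ω.

Z = 43.8 + j2394 Ω = 2395∠89.0° Ω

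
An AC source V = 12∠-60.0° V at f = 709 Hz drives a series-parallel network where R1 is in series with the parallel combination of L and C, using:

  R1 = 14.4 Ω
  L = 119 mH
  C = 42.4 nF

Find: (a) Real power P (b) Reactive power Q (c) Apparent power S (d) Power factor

Step 1 — Angular frequency: ω = 2π·f = 2π·709 = 4455 rad/s.
Step 2 — Component impedances:
  R1: Z = R = 14.4 Ω
  L: Z = jωL = j·4455·0.119 = 0 + j530.1 Ω
  C: Z = 1/(jωC) = -j/(ω·C) = 0 - j5294 Ω
Step 3 — Parallel branch: L || C = 1/(1/L + 1/C) = 0 + j589.1 Ω.
Step 4 — Series with R1: Z_total = R1 + (L || C) = 14.4 + j589.1 Ω = 589.3∠88.6° Ω.
Step 5 — Source phasor: V = 12∠-60.0° V = 6 - j10.39 V.
Step 6 — Current: I = V / Z = -0.01738 - j0.01061 A = 0.02036∠-148.6° A.
Step 7 — Complex power: S = V·I* = 0.005971 + j0.2443 VA.
Step 8 — Real power: P = Re(S) = 0.005971 W.
Step 9 — Reactive power: Q = Im(S) = 0.2443 VAR.
Step 10 — Apparent power: |S| = 0.2444 VA.
Step 11 — Power factor: PF = P/|S| = 0.02444 (lagging).

(a) P = 0.005971 W  (b) Q = 0.2443 VAR  (c) S = 0.2444 VA  (d) PF = 0.02444 (lagging)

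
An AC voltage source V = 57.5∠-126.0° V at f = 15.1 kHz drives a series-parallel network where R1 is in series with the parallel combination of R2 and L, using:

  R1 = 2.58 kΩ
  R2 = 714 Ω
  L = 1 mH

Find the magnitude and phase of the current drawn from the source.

Step 1 — Angular frequency: ω = 2π·f = 2π·1.51e+04 = 9.488e+04 rad/s.
Step 2 — Component impedances:
  R1: Z = R = 2580 Ω
  R2: Z = R = 714 Ω
  L: Z = jωL = j·9.488e+04·0.001 = 0 + j94.88 Ω
Step 3 — Parallel branch: R2 || L = 1/(1/R2 + 1/L) = 12.39 + j93.23 Ω.
Step 4 — Series with R1: Z_total = R1 + (R2 || L) = 2592 + j93.23 Ω = 2594∠2.1° Ω.
Step 5 — Source phasor: V = 57.5∠-126.0° V = -33.8 - j46.52 V.
Step 6 — Ohm's law: I = V / Z_total = (-33.8 - j46.52) / (2592 + j93.23) = -0.01366 - j0.01745 A.
Step 7 — Convert to polar: |I| = 0.02217 A, ∠I = -128.1°.

I = 0.02217∠-128.1° A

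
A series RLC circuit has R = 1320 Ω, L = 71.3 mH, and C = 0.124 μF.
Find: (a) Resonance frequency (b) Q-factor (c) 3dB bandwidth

Step 1 — Resonance condition Im(Z)=0 gives ω₀ = 1/√(LC).
Step 2 — ω₀ = 1/√(0.0713·1.24e-07) = 1.064e+04 rad/s.
Step 3 — f₀ = ω₀/(2π) = 1693 Hz.
Step 4 — Series Q: Q = ω₀L/R = 1.064e+04·0.0713/1320 = 0.5745.
Step 5 — 3dB bandwidth: Δω = ω₀/Q = 1.851e+04 rad/s; BW = Δω/(2π) = 2946 Hz.

(a) f₀ = 1693 Hz  (b) Q = 0.5745  (c) BW = 2946 Hz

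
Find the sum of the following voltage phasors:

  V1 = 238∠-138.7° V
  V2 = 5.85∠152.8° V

Step 1 — Convert each phasor to rectangular form:
  V1 = 238·(cos(-138.7°) + j·sin(-138.7°)) = -178.8 - j157.1 V
  V2 = 5.85·(cos(152.8°) + j·sin(152.8°)) = -5.203 + j2.674 V
Step 2 — Sum components: V_total = -184 - j154.4 V.
Step 3 — Convert to polar: |V_total| = 240.2 V, ∠V_total = -140.0°.

V_total = 240.2∠-140.0° V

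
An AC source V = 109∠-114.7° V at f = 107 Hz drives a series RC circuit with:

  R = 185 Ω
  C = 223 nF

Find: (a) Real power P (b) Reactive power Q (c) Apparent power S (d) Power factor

Step 1 — Angular frequency: ω = 2π·f = 2π·107 = 672.3 rad/s.
Step 2 — Component impedances:
  R: Z = R = 185 Ω
  C: Z = 1/(jωC) = -j/(ω·C) = 0 - j6670 Ω
Step 3 — Series combination: Z_total = R + C = 185 - j6670 Ω = 6673∠-88.4° Ω.
Step 4 — Source phasor: V = 109∠-114.7° V = -45.55 - j99.03 V.
Step 5 — Current: I = V / Z = 0.01465 - j0.007235 A = 0.01634∠-26.3° A.
Step 6 — Complex power: S = V·I* = 0.04937 - j1.78 VA.
Step 7 — Real power: P = Re(S) = 0.04937 W.
Step 8 — Reactive power: Q = Im(S) = -1.78 VAR.
Step 9 — Apparent power: |S| = 1.781 VA.
Step 10 — Power factor: PF = P/|S| = 0.02773 (leading).

(a) P = 0.04937 W  (b) Q = -1.78 VAR  (c) S = 1.781 VA  (d) PF = 0.02773 (leading)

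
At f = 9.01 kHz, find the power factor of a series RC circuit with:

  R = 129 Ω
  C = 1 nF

Step 1 — Angular frequency: ω = 2π·f = 2π·9010 = 5.661e+04 rad/s.
Step 2 — Component impedances:
  R: Z = R = 129 Ω
  C: Z = 1/(jωC) = -j/(ω·C) = 0 - j1.766e+04 Ω
Step 3 — Series combination: Z_total = R + C = 129 - j1.766e+04 Ω = 1.766e+04∠-89.6° Ω.
Step 4 — Power factor: PF = cos(φ) = Re(Z)/|Z| = 129/17665 = 0.007303.
Step 5 — Type: Im(Z) = -1.766e+04 ⇒ leading (phase φ = -89.6°).

PF = 0.007303 (leading, φ = -89.6°)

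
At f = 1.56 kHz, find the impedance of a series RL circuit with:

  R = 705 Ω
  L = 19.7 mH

Step 1 — Angular frequency: ω = 2π·f = 2π·1560 = 9802 rad/s.
Step 2 — Component impedances:
  R: Z = R = 705 Ω
  L: Z = jωL = j·9802·0.0197 = 0 + j193.1 Ω
Step 3 — Series combination: Z_total = R + L = 705 + j193.1 Ω = 731∠15.3° Ω.

Z = 705 + j193.1 Ω = 731∠15.3° Ω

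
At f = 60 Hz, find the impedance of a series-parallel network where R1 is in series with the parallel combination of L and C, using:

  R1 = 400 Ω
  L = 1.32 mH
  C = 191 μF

Step 1 — Angular frequency: ω = 2π·f = 2π·60 = 377 rad/s.
Step 2 — Component impedances:
  R1: Z = R = 400 Ω
  L: Z = jωL = j·377·0.00132 = 0 + j0.4976 Ω
  C: Z = 1/(jωC) = -j/(ω·C) = 0 - j13.89 Ω
Step 3 — Parallel branch: L || C = 1/(1/L + 1/C) = 0 + j0.5161 Ω.
Step 4 — Series with R1: Z_total = R1 + (L || C) = 400 + j0.5161 Ω = 400∠0.1° Ω.

Z = 400 + j0.5161 Ω = 400∠0.1° Ω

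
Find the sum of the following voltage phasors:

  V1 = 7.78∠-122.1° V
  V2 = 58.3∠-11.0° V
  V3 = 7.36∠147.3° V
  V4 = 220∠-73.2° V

Step 1 — Convert each phasor to rectangular form:
  V1 = 7.78·(cos(-122.1°) + j·sin(-122.1°)) = -4.134 - j6.591 V
  V2 = 58.3·(cos(-11.0°) + j·sin(-11.0°)) = 57.23 - j11.12 V
  V3 = 7.36·(cos(147.3°) + j·sin(147.3°)) = -6.194 + j3.976 V
  V4 = 220·(cos(-73.2°) + j·sin(-73.2°)) = 63.59 - j210.6 V
Step 2 — Sum components: V_total = 110.5 - j224.3 V.
Step 3 — Convert to polar: |V_total| = 250.1 V, ∠V_total = -63.8°.

V_total = 250.1∠-63.8° V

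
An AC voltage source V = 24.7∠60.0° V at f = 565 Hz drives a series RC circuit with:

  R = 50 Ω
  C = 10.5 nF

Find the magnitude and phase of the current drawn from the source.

Step 1 — Angular frequency: ω = 2π·f = 2π·565 = 3550 rad/s.
Step 2 — Component impedances:
  R: Z = R = 50 Ω
  C: Z = 1/(jωC) = -j/(ω·C) = 0 - j2.683e+04 Ω
Step 3 — Series combination: Z_total = R + C = 50 - j2.683e+04 Ω = 2.683e+04∠-89.9° Ω.
Step 4 — Source phasor: V = 24.7∠60.0° V = 12.35 + j21.39 V.
Step 5 — Ohm's law: I = V / Z_total = (12.35 + j21.39) / (50 - j2.683e+04) = -0.0007965 + j0.0004618 A.
Step 6 — Convert to polar: |I| = 0.0009207 A, ∠I = 149.9°.

I = 0.0009207∠149.9° A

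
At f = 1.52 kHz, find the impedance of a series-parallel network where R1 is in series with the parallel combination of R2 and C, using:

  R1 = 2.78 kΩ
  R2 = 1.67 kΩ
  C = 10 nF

Step 1 — Angular frequency: ω = 2π·f = 2π·1520 = 9550 rad/s.
Step 2 — Component impedances:
  R1: Z = R = 2780 Ω
  R2: Z = R = 1670 Ω
  C: Z = 1/(jωC) = -j/(ω·C) = 0 - j1.047e+04 Ω
Step 3 — Parallel branch: R2 || C = 1/(1/R2 + 1/C) = 1629 - j259.7 Ω.
Step 4 — Series with R1: Z_total = R1 + (R2 || C) = 4409 - j259.7 Ω = 4416∠-3.4° Ω.

Z = 4409 - j259.7 Ω = 4416∠-3.4° Ω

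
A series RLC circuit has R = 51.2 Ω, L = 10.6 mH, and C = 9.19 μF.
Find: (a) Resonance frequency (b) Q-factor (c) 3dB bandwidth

Step 1 — Resonance: ω₀ = 1/√(LC) = 1/√(0.0106·9.19e-06) = 3204 rad/s.
Step 2 — f₀ = ω₀/(2π) = 509.9 Hz.
Step 3 — Series Q: Q = ω₀L/R = 3204·0.0106/51.2 = 0.6633.
Step 4 — Bandwidth: Δω = ω₀/Q = 4830 rad/s; BW = Δω/(2π) = 768.7 Hz.

(a) f₀ = 509.9 Hz  (b) Q = 0.6633  (c) BW = 768.7 Hz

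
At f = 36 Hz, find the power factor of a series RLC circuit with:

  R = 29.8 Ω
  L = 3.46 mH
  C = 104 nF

Step 1 — Angular frequency: ω = 2π·f = 2π·36 = 226.2 rad/s.
Step 2 — Component impedances:
  R: Z = R = 29.8 Ω
  L: Z = jωL = j·226.2·0.00346 = 0 + j0.7826 Ω
  C: Z = 1/(jωC) = -j/(ω·C) = 0 - j4.251e+04 Ω
Step 3 — Series combination: Z_total = R + L + C = 29.8 - j4.251e+04 Ω = 4.251e+04∠-90.0° Ω.
Step 4 — Power factor: PF = cos(φ) = Re(Z)/|Z| = 29.8/4.251e+04 = 0.000701.
Step 5 — Type: Im(Z) = -4.251e+04 ⇒ leading (phase φ = -90.0°).

PF = 0.000701 (leading, φ = -90.0°)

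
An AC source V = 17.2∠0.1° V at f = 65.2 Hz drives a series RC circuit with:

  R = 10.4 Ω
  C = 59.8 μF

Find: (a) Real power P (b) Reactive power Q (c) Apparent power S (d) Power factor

Step 1 — Angular frequency: ω = 2π·f = 2π·65.2 = 409.7 rad/s.
Step 2 — Component impedances:
  R: Z = R = 10.4 Ω
  C: Z = 1/(jωC) = -j/(ω·C) = 0 - j40.82 Ω
Step 3 — Series combination: Z_total = R + C = 10.4 - j40.82 Ω = 42.12∠-75.7° Ω.
Step 4 — Source phasor: V = 17.2∠0.1° V = 17.2 + j0.03002 V.
Step 5 — Current: I = V / Z = 0.1001 + j0.3959 A = 0.4083∠75.8° A.
Step 6 — Complex power: S = V·I* = 1.734 - j6.806 VA.
Step 7 — Real power: P = Re(S) = 1.734 W.
Step 8 — Reactive power: Q = Im(S) = -6.806 VAR.
Step 9 — Apparent power: |S| = 7.023 VA.
Step 10 — Power factor: PF = P/|S| = 0.2469 (leading).

(a) P = 1.734 W  (b) Q = -6.806 VAR  (c) S = 7.023 VA  (d) PF = 0.2469 (leading)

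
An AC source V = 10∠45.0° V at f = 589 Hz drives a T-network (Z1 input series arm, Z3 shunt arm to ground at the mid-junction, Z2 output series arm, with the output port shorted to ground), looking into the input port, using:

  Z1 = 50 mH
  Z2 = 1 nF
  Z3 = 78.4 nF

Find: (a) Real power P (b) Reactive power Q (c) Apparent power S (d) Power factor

Step 1 — Angular frequency: ω = 2π·f = 2π·589 = 3701 rad/s.
Step 2 — Component impedances:
  Z1: Z = jωL = j·3701·0.05 = 0 + j185 Ω
  Z2: Z = 1/(jωC) = -j/(ω·C) = 0 - j2.702e+05 Ω
  Z3: Z = 1/(jωC) = -j/(ω·C) = 0 - j3447 Ω
Step 3 — With the output port shorted to ground, the output series arm Z2 runs from the junction to ground; the shunt arm Z3 also runs from the junction to ground. They appear in parallel: Z3 || Z2 = 0 - j3403 Ω.
Step 4 — Series with input arm Z1: Z_in = Z1 + (Z3 || Z2) = 0 - j3218 Ω = 3218∠-90.0° Ω.
Step 5 — Source phasor: V = 10∠45.0° V = 7.071 + j7.071 V.
Step 6 — Current: I = V / Z = -0.002197 + j0.002197 A = 0.003107∠135.0° A.
Step 7 — Complex power: S = V·I* = 0 - j0.03107 VA.
Step 8 — Real power: P = Re(S) = 0 W.
Step 9 — Reactive power: Q = Im(S) = -0.03107 VAR.
Step 10 — Apparent power: |S| = 0.03107 VA.
Step 11 — Power factor: PF = P/|S| = 0 (leading).

(a) P = 0 W  (b) Q = -0.03107 VAR  (c) S = 0.03107 VA  (d) PF = 0 (leading)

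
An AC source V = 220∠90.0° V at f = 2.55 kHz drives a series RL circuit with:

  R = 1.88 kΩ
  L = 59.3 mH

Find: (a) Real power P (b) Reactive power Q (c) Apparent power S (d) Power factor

Step 1 — Angular frequency: ω = 2π·f = 2π·2550 = 1.602e+04 rad/s.
Step 2 — Component impedances:
  R: Z = R = 1880 Ω
  L: Z = jωL = j·1.602e+04·0.0593 = 0 + j950.1 Ω
Step 3 — Series combination: Z_total = R + L = 1880 + j950.1 Ω = 2106∠26.8° Ω.
Step 4 — Source phasor: V = 220∠90.0° V = 0 + j220 V.
Step 5 — Current: I = V / Z = 0.04711 + j0.09321 A = 0.1044∠63.2° A.
Step 6 — Complex power: S = V·I* = 20.51 + j10.36 VA.
Step 7 — Real power: P = Re(S) = 20.51 W.
Step 8 — Reactive power: Q = Im(S) = 10.36 VAR.
Step 9 — Apparent power: |S| = 22.98 VA.
Step 10 — Power factor: PF = P/|S| = 0.8925 (lagging).

(a) P = 20.51 W  (b) Q = 10.36 VAR  (c) S = 22.98 VA  (d) PF = 0.8925 (lagging)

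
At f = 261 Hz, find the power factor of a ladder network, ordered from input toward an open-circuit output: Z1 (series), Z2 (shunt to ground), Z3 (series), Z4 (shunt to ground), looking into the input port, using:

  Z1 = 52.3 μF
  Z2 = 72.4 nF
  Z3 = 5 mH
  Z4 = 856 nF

Step 1 — Angular frequency: ω = 2π·f = 2π·261 = 1640 rad/s.
Step 2 — Component impedances:
  Z1: Z = 1/(jωC) = -j/(ω·C) = 0 - j11.66 Ω
  Z2: Z = 1/(jωC) = -j/(ω·C) = 0 - j8423 Ω
  Z3: Z = jωL = j·1640·0.005 = 0 + j8.2 Ω
  Z4: Z = 1/(jωC) = -j/(ω·C) = 0 - j712.4 Ω
Step 3 — Ladder network (open output): work backward from the far end, alternating series and parallel combinations. Z_in = 0 - j661.5 Ω = 661.5∠-90.0° Ω.
Step 4 — Power factor: PF = cos(φ) = Re(Z)/|Z| = 0/661.5 = 0.
Step 5 — Type: Im(Z) = -661.5 ⇒ leading (phase φ = -90.0°).

PF = 0 (leading, φ = -90.0°)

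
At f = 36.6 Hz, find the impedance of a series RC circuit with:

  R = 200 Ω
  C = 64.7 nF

Step 1 — Angular frequency: ω = 2π·f = 2π·36.6 = 230 rad/s.
Step 2 — Component impedances:
  R: Z = R = 200 Ω
  C: Z = 1/(jωC) = -j/(ω·C) = 0 - j6.721e+04 Ω
Step 3 — Series combination: Z_total = R + C = 200 - j6.721e+04 Ω = 6.721e+04∠-89.8° Ω.

Z = 200 - j6.721e+04 Ω = 6.721e+04∠-89.8° Ω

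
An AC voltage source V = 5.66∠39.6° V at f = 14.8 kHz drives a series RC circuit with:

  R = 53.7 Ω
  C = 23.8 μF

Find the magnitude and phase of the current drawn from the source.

Step 1 — Angular frequency: ω = 2π·f = 2π·1.48e+04 = 9.299e+04 rad/s.
Step 2 — Component impedances:
  R: Z = R = 53.7 Ω
  C: Z = 1/(jωC) = -j/(ω·C) = 0 - j0.4518 Ω
Step 3 — Series combination: Z_total = R + C = 53.7 - j0.4518 Ω = 53.7∠-0.5° Ω.
Step 4 — Source phasor: V = 5.66∠39.6° V = 4.361 + j3.608 V.
Step 5 — Ohm's law: I = V / Z_total = (4.361 + j3.608) / (53.7 - j0.4518) = 0.08064 + j0.06786 A.
Step 6 — Convert to polar: |I| = 0.1054 A, ∠I = 40.1°.

I = 0.1054∠40.1° A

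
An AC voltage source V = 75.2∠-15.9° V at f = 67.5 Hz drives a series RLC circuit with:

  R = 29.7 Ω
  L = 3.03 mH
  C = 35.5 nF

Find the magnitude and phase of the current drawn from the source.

Step 1 — Angular frequency: ω = 2π·f = 2π·67.5 = 424.1 rad/s.
Step 2 — Component impedances:
  R: Z = R = 29.7 Ω
  L: Z = jωL = j·424.1·0.00303 = 0 + j1.285 Ω
  C: Z = 1/(jωC) = -j/(ω·C) = 0 - j6.642e+04 Ω
Step 3 — Series combination: Z_total = R + L + C = 29.7 - j6.642e+04 Ω = 6.642e+04∠-90.0° Ω.
Step 4 — Source phasor: V = 75.2∠-15.9° V = 72.32 - j20.6 V.
Step 5 — Ohm's law: I = V / Z_total = (72.32 - j20.6) / (29.7 - j6.642e+04) = 0.0003107 + j0.001089 A.
Step 6 — Convert to polar: |I| = 0.001132 A, ∠I = 74.1°.

I = 0.001132∠74.1° A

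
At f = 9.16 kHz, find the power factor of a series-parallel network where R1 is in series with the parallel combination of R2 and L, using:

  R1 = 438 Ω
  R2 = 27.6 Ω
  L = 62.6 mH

Step 1 — Angular frequency: ω = 2π·f = 2π·9160 = 5.755e+04 rad/s.
Step 2 — Component impedances:
  R1: Z = R = 438 Ω
  R2: Z = R = 27.6 Ω
  L: Z = jωL = j·5.755e+04·0.0626 = 0 + j3603 Ω
Step 3 — Parallel branch: R2 || L = 1/(1/R2 + 1/L) = 27.6 + j0.2114 Ω.
Step 4 — Series with R1: Z_total = R1 + (R2 || L) = 465.6 + j0.2114 Ω = 465.6∠0.0° Ω.
Step 5 — Power factor: PF = cos(φ) = Re(Z)/|Z| = 465.6/465.6 = 1.
Step 6 — Type: Im(Z) = 0.2114 ⇒ lagging (phase φ = 0.0°).

PF = 1 (lagging, φ = 0.0°)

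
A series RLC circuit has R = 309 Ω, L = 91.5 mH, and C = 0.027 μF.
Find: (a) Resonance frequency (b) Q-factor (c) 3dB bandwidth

Step 1 — Resonance: ω₀ = 1/√(LC) = 1/√(0.0915·2.7e-08) = 2.012e+04 rad/s.
Step 2 — f₀ = ω₀/(2π) = 3202 Hz.
Step 3 — Series Q: Q = ω₀L/R = 2.012e+04·0.0915/309 = 5.958.
Step 4 — Bandwidth: Δω = ω₀/Q = 3377 rad/s; BW = Δω/(2π) = 537.5 Hz.

(a) f₀ = 3202 Hz  (b) Q = 5.958  (c) BW = 537.5 Hz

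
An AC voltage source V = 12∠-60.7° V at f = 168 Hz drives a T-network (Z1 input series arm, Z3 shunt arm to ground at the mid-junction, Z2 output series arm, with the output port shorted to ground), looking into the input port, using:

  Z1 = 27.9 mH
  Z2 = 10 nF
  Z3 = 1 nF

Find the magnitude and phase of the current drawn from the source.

Step 1 — Angular frequency: ω = 2π·f = 2π·168 = 1056 rad/s.
Step 2 — Component impedances:
  Z1: Z = jωL = j·1056·0.0279 = 0 + j29.45 Ω
  Z2: Z = 1/(jωC) = -j/(ω·C) = 0 - j9.474e+04 Ω
  Z3: Z = 1/(jωC) = -j/(ω·C) = 0 - j9.474e+05 Ω
Step 3 — With the output port shorted to ground, the output series arm Z2 runs from the junction to ground; the shunt arm Z3 also runs from the junction to ground. They appear in parallel: Z3 || Z2 = 0 - j8.612e+04 Ω.
Step 4 — Series with input arm Z1: Z_in = Z1 + (Z3 || Z2) = 0 - j8.609e+04 Ω = 8.609e+04∠-90.0° Ω.
Step 5 — Source phasor: V = 12∠-60.7° V = 5.873 - j10.46 V.
Step 6 — Ohm's law: I = V / Z_total = (5.873 - j10.46) / (0 - j8.609e+04) = 0.0001216 + j6.821e-05 A.
Step 7 — Convert to polar: |I| = 0.0001394 A, ∠I = 29.3°.

I = 0.0001394∠29.3° A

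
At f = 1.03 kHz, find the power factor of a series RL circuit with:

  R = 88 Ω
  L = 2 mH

Step 1 — Angular frequency: ω = 2π·f = 2π·1030 = 6472 rad/s.
Step 2 — Component impedances:
  R: Z = R = 88 Ω
  L: Z = jωL = j·6472·0.002 = 0 + j12.94 Ω
Step 3 — Series combination: Z_total = R + L = 88 + j12.94 Ω = 88.95∠8.4° Ω.
Step 4 — Power factor: PF = cos(φ) = Re(Z)/|Z| = 88/88.947 = 0.9894.
Step 5 — Type: Im(Z) = 12.94 ⇒ lagging (phase φ = 8.4°).

PF = 0.9894 (lagging, φ = 8.4°)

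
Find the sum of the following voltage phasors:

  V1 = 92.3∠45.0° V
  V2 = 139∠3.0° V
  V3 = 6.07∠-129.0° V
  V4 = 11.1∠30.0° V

Step 1 — Convert each phasor to rectangular form:
  V1 = 92.3·(cos(45.0°) + j·sin(45.0°)) = 65.27 + j65.27 V
  V2 = 139·(cos(3.0°) + j·sin(3.0°)) = 138.8 + j7.275 V
  V3 = 6.07·(cos(-129.0°) + j·sin(-129.0°)) = -3.82 - j4.717 V
  V4 = 11.1·(cos(30.0°) + j·sin(30.0°)) = 9.613 + j5.55 V
Step 2 — Sum components: V_total = 209.9 + j73.37 V.
Step 3 — Convert to polar: |V_total| = 222.3 V, ∠V_total = 19.3°.

V_total = 222.3∠19.3° V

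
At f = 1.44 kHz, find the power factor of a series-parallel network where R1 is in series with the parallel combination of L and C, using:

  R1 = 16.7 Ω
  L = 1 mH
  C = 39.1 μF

Step 1 — Angular frequency: ω = 2π·f = 2π·1440 = 9048 rad/s.
Step 2 — Component impedances:
  R1: Z = R = 16.7 Ω
  L: Z = jωL = j·9048·0.001 = 0 + j9.048 Ω
  C: Z = 1/(jωC) = -j/(ω·C) = 0 - j2.827 Ω
Step 3 — Parallel branch: L || C = 1/(1/L + 1/C) = 0 - j4.111 Ω.
Step 4 — Series with R1: Z_total = R1 + (L || C) = 16.7 - j4.111 Ω = 17.2∠-13.8° Ω.
Step 5 — Power factor: PF = cos(φ) = Re(Z)/|Z| = 16.7/17.199 = 0.971.
Step 6 — Type: Im(Z) = -4.111 ⇒ leading (phase φ = -13.8°).

PF = 0.971 (leading, φ = -13.8°)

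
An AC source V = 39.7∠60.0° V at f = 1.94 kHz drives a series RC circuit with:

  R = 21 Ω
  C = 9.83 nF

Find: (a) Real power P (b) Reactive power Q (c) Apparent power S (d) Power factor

Step 1 — Angular frequency: ω = 2π·f = 2π·1940 = 1.219e+04 rad/s.
Step 2 — Component impedances:
  R: Z = R = 21 Ω
  C: Z = 1/(jωC) = -j/(ω·C) = 0 - j8346 Ω
Step 3 — Series combination: Z_total = R + C = 21 - j8346 Ω = 8346∠-89.9° Ω.
Step 4 — Source phasor: V = 39.7∠60.0° V = 19.85 + j34.38 V.
Step 5 — Current: I = V / Z = -0.004114 + j0.002389 A = 0.004757∠149.9° A.
Step 6 — Complex power: S = V·I* = 0.0004752 - j0.1888 VA.
Step 7 — Real power: P = Re(S) = 0.0004752 W.
Step 8 — Reactive power: Q = Im(S) = -0.1888 VAR.
Step 9 — Apparent power: |S| = 0.1888 VA.
Step 10 — Power factor: PF = P/|S| = 0.002516 (leading).

(a) P = 0.0004752 W  (b) Q = -0.1888 VAR  (c) S = 0.1888 VA  (d) PF = 0.002516 (leading)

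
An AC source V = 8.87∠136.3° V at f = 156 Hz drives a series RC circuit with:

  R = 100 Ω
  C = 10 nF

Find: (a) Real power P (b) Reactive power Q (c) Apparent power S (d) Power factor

Step 1 — Angular frequency: ω = 2π·f = 2π·156 = 980.2 rad/s.
Step 2 — Component impedances:
  R: Z = R = 100 Ω
  C: Z = 1/(jωC) = -j/(ω·C) = 0 - j1.02e+05 Ω
Step 3 — Series combination: Z_total = R + C = 100 - j1.02e+05 Ω = 1.02e+05∠-89.9° Ω.
Step 4 — Source phasor: V = 8.87∠136.3° V = -6.413 + j6.128 V.
Step 5 — Current: I = V / Z = -6.013e-05 - j6.28e-05 A = 8.694e-05∠-133.8° A.
Step 6 — Complex power: S = V·I* = 7.559e-07 - j0.0007712 VA.
Step 7 — Real power: P = Re(S) = 7.559e-07 W.
Step 8 — Reactive power: Q = Im(S) = -0.0007712 VAR.
Step 9 — Apparent power: |S| = 0.0007712 VA.
Step 10 — Power factor: PF = P/|S| = 0.0009802 (leading).

(a) P = 7.559e-07 W  (b) Q = -0.0007712 VAR  (c) S = 0.0007712 VA  (d) PF = 0.0009802 (leading)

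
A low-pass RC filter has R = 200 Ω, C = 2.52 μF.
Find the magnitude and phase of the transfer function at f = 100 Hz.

Step 1 — Angular frequency: ω = 2π·100 = 628.3 rad/s.
Step 2 — Transfer function: H(jω) = 1/(1 + jωRC).
Step 3 — Denominator: 1 + jωRC = 1 + j·628.3·200·2.52e-06 = 1 + j0.3167.
Step 4 — H = 0.9089 - j0.2878.
Step 5 — Magnitude: |H| = 0.9533 (-0.4 dB); phase: φ = -17.6°.

|H| = 0.9533 (-0.4 dB), φ = -17.6°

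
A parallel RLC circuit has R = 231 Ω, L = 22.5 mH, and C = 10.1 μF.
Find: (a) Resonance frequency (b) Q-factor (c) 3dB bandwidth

Step 1 — Resonance: ω₀ = 1/√(LC) = 1/√(0.0225·1.01e-05) = 2098 rad/s.
Step 2 — f₀ = ω₀/(2π) = 333.9 Hz.
Step 3 — Parallel Q: Q = R/(ω₀L) = 231/(2098·0.0225) = 4.894.
Step 4 — Bandwidth: Δω = ω₀/Q = 428.6 rad/s; BW = Δω/(2π) = 68.22 Hz.

(a) f₀ = 333.9 Hz  (b) Q = 4.894  (c) BW = 68.22 Hz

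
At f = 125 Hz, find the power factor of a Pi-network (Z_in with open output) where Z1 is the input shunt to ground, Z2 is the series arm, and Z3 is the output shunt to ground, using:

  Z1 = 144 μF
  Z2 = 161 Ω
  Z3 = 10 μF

Step 1 — Angular frequency: ω = 2π·f = 2π·125 = 785.4 rad/s.
Step 2 — Component impedances:
  Z1: Z = 1/(jωC) = -j/(ω·C) = 0 - j8.842 Ω
  Z2: Z = R = 161 Ω
  Z3: Z = 1/(jωC) = -j/(ω·C) = 0 - j127.3 Ω
Step 3 — With open output, the series arm Z2 and the output shunt Z3 appear in series to ground: Z2 + Z3 = 161 - j127.3 Ω.
Step 4 — Parallel with input shunt Z1: Z_in = Z1 || (Z2 + Z3) = 0.2831 - j8.603 Ω = 8.607∠-88.1° Ω.
Step 5 — Power factor: PF = cos(φ) = Re(Z)/|Z| = 0.2831/8.607 = 0.03289.
Step 6 — Type: Im(Z) = -8.603 ⇒ leading (phase φ = -88.1°).

PF = 0.03289 (leading, φ = -88.1°)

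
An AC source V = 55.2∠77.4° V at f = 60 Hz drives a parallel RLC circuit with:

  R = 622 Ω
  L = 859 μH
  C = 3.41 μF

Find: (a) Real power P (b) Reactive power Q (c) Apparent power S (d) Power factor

Step 1 — Angular frequency: ω = 2π·f = 2π·60 = 377 rad/s.
Step 2 — Component impedances:
  R: Z = R = 622 Ω
  L: Z = jωL = j·377·0.000859 = 0 + j0.3238 Ω
  C: Z = 1/(jωC) = -j/(ω·C) = 0 - j777.9 Ω
Step 3 — Parallel combination: 1/Z_total = 1/R + 1/L + 1/C; Z_total = 0.0001687 + j0.324 Ω = 0.324∠90.0° Ω.
Step 4 — Source phasor: V = 55.2∠77.4° V = 12.04 + j53.87 V.
Step 5 — Current: I = V / Z = 166.3 - j37.08 A = 170.4∠-12.6° A.
Step 6 — Complex power: S = V·I* = 4.899 + j9405 VA.
Step 7 — Real power: P = Re(S) = 4.899 W.
Step 8 — Reactive power: Q = Im(S) = 9405 VAR.
Step 9 — Apparent power: |S| = 9405 VA.
Step 10 — Power factor: PF = P/|S| = 0.0005209 (lagging).

(a) P = 4.899 W  (b) Q = 9405 VAR  (c) S = 9405 VA  (d) PF = 0.0005209 (lagging)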